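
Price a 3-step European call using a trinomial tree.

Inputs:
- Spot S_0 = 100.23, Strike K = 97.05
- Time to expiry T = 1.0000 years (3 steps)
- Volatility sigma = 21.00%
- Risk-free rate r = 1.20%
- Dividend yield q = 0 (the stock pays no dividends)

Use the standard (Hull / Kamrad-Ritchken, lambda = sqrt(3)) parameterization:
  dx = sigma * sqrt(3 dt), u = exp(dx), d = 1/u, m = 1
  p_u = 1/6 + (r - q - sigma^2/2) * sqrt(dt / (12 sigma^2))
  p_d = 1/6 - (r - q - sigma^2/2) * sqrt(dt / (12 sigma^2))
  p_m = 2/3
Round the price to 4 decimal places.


Answer: Price = V(0,0) = 10.3091

Derivation:
dt = T/N = 0.333333; dx = sigma*sqrt(3*dt) = 0.210000
u = exp(dx) = 1.233678; d = 1/u = 0.810584
p_u = 0.158690, p_m = 0.666667, p_d = 0.174643
Discount per step: exp(-r*dt) = 0.996008
Stock lattice S(k, j) with j the centered position index:
  k=0: S(0,+0) = 100.2300
  k=1: S(1,-1) = 81.2449; S(1,+0) = 100.2300; S(1,+1) = 123.6516
  k=2: S(2,-2) = 65.8558; S(2,-1) = 81.2449; S(2,+0) = 100.2300; S(2,+1) = 123.6516; S(2,+2) = 152.5462
  k=3: S(3,-3) = 53.3817; S(3,-2) = 65.8558; S(3,-1) = 81.2449; S(3,+0) = 100.2300; S(3,+1) = 123.6516; S(3,+2) = 152.5462; S(3,+3) = 188.1929
Terminal payoffs V(N, j) = max(S_T - K, 0):
  V(3,-3) = 0.000000; V(3,-2) = 0.000000; V(3,-1) = 0.000000; V(3,+0) = 3.180000; V(3,+1) = 26.601552; V(3,+2) = 55.496207; V(3,+3) = 91.142908
Backward induction: V(k, j) = exp(-r*dt) * [p_u * V(k+1, j+1) + p_m * V(k+1, j) + p_d * V(k+1, j-1)]
  V(2,-2) = exp(-r*dt) * [p_u*0.000000 + p_m*0.000000 + p_d*0.000000] = 0.000000
  V(2,-1) = exp(-r*dt) * [p_u*3.180000 + p_m*0.000000 + p_d*0.000000] = 0.502621
  V(2,+0) = exp(-r*dt) * [p_u*26.601552 + p_m*3.180000 + p_d*0.000000] = 6.316098
  V(2,+1) = exp(-r*dt) * [p_u*55.496207 + p_m*26.601552 + p_d*3.180000] = 26.988282
  V(2,+2) = exp(-r*dt) * [p_u*91.142908 + p_m*55.496207 + p_d*26.601552] = 55.882775
  V(1,-1) = exp(-r*dt) * [p_u*6.316098 + p_m*0.502621 + p_d*0.000000] = 1.332047
  V(1,+0) = exp(-r*dt) * [p_u*26.988282 + p_m*6.316098 + p_d*0.502621] = 8.547038
  V(1,+1) = exp(-r*dt) * [p_u*55.882775 + p_m*26.988282 + p_d*6.316098] = 27.851684
  V(0,+0) = exp(-r*dt) * [p_u*27.851684 + p_m*8.547038 + p_d*1.332047] = 10.309136


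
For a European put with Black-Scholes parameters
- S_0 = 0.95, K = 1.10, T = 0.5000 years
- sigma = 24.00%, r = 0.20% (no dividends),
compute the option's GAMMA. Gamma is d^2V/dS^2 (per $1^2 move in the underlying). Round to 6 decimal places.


Answer: Gamma = 1.835257

Derivation:
d1 = -0.7731238860; d2 = -0.9428295135
phi(d1) = 0.2958807419; exp(-qT) = 1.0000000000; exp(-rT) = 0.9990004998
Gamma = exp(-qT) * phi(d1) / (S * sigma * sqrt(T)) = 1.0000000000 * 0.2958807419 / (0.9500 * 0.2400 * 0.7071067812) = 1.835257


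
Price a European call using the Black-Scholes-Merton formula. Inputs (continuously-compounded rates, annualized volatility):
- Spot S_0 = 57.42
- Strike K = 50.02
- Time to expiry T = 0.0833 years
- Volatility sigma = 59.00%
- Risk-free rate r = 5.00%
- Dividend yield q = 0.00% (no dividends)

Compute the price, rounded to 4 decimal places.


d1 = (ln(S/K) + (r - q + 0.5*sigma^2) * T) / (sigma * sqrt(T)) = 0.91983318
d2 = d1 - sigma * sqrt(T) = 0.74954892
exp(-rT) = 0.99584366; exp(-qT) = 1.00000000
C = S_0 * exp(-qT) * N(d1) - K * exp(-rT) * N(d2)
N(d1) = 0.82117003; N(d2) = 0.77323679
C = 57.4200 * 1.00000000 * 0.82117003 - 50.0200 * 0.99584366 * 0.77323679 = 8.6350

Answer: Price = 8.6350


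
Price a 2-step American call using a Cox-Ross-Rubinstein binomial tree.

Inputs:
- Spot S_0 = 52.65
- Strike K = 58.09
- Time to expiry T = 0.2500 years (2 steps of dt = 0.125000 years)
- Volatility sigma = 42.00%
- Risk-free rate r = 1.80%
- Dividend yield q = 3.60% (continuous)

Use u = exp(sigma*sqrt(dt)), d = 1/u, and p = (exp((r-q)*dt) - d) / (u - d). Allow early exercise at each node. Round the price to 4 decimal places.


dt = T/N = 0.125000
u = exp(sigma*sqrt(dt)) = 1.160084; d = 1/u = 0.862007
p = (exp((r-q)*dt) - d) / (u - d) = 0.455405
Discount per step: exp(-r*dt) = 0.997753
Stock lattice S(k, i) with i counting down-moves:
  k=0: S(0,0) = 52.6500
  k=1: S(1,0) = 61.0784; S(1,1) = 45.3846
  k=2: S(2,0) = 70.8561; S(2,1) = 52.6500; S(2,2) = 39.1219
Terminal payoffs V(N, i) = max(S_T - K, 0):
  V(2,0) = 12.766102; V(2,1) = 0.000000; V(2,2) = 0.000000
Backward induction: V(k, i) = exp(-r*dt) * [p * V(k+1, i) + (1-p) * V(k+1, i+1)]; then take max(V_cont, immediate exercise) for American.
  V(1,0) = exp(-r*dt) * [p*12.766102 + (1-p)*0.000000] = 5.800681; exercise = 2.988423; V(1,0) = max -> 5.800681
  V(1,1) = exp(-r*dt) * [p*0.000000 + (1-p)*0.000000] = 0.000000; exercise = 0.000000; V(1,1) = max -> 0.000000
  V(0,0) = exp(-r*dt) * [p*5.800681 + (1-p)*0.000000] = 2.635723; exercise = 0.000000; V(0,0) = max -> 2.635723

Answer: Price = V(0,0) = 2.6357


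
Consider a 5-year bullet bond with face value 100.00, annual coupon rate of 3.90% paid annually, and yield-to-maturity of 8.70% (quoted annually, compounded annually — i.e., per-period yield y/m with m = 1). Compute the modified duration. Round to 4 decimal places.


Coupon per period c = face * coupon_rate / m = 3.900000
Periods per year m = 1; per-period yield y/m = 0.087000
Number of cashflows N = 5
Cashflows (t years, CF_t, discount factor 1/(1+y/m)^(m*t), PV):
  t = 1.0000: CF_t = 3.900000, DF = 0.919963, PV = 3.587856
  t = 2.0000: CF_t = 3.900000, DF = 0.846332, PV = 3.300696
  t = 3.0000: CF_t = 3.900000, DF = 0.778595, PV = 3.036519
  t = 4.0000: CF_t = 3.900000, DF = 0.716278, PV = 2.793486
  t = 5.0000: CF_t = 103.900000, DF = 0.658950, PV = 68.464876
Price P = sum_t PV_t = 81.183433
First compute Macaulay numerator sum_t t * PV_t:
  t * PV_t at t = 1.0000: 3.587856
  t * PV_t at t = 2.0000: 6.601392
  t * PV_t at t = 3.0000: 9.109556
  t * PV_t at t = 4.0000: 11.173942
  t * PV_t at t = 5.0000: 342.324381
Macaulay duration D = 372.797128 / 81.183433 = 4.592035
Modified duration = D / (1 + y/m) = 4.592035 / (1 + 0.087000) = 4.224503

Answer: Modified duration = 4.2245


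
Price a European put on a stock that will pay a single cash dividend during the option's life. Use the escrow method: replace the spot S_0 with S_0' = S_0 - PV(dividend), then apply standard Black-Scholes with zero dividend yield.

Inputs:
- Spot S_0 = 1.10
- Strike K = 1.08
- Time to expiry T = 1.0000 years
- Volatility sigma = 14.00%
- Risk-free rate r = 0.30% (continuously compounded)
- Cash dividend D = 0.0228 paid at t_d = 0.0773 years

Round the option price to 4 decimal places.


PV(D) = D * exp(-r * t_d) = 0.0228 * 0.99976813 = 0.02279471
S_0' = S_0 - PV(D) = 1.1000 - 0.02279471 = 1.07720529
d1 = (ln(S_0'/K) + (r + sigma^2/2)*T) / (sigma*sqrt(T)) = 0.07292106
d2 = d1 - sigma*sqrt(T) = -0.06707894
exp(-rT) = 0.99700450
N(-d1) = 0.47093447; N(-d2) = 0.52674057
P = K * exp(-rT) * N(-d2) - S_0' * N(-d1) = 1.0800 * 0.99700450 * 0.52674057 - 1.07720529 * 0.47093447 = 0.0599

Answer: Price = 0.0599


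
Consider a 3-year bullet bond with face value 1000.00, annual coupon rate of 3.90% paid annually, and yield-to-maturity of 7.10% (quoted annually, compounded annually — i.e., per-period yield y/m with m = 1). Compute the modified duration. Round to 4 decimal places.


Answer: Modified duration = 2.6922

Derivation:
Coupon per period c = face * coupon_rate / m = 39.000000
Periods per year m = 1; per-period yield y/m = 0.071000
Number of cashflows N = 3
Cashflows (t years, CF_t, discount factor 1/(1+y/m)^(m*t), PV):
  t = 1.0000: CF_t = 39.000000, DF = 0.933707, PV = 36.414566
  t = 2.0000: CF_t = 39.000000, DF = 0.871808, PV = 34.000528
  t = 3.0000: CF_t = 1039.000000, DF = 0.814013, PV = 845.759988
Price P = sum_t PV_t = 916.175082
First compute Macaulay numerator sum_t t * PV_t:
  t * PV_t at t = 1.0000: 36.414566
  t * PV_t at t = 2.0000: 68.001057
  t * PV_t at t = 3.0000: 2537.279963
Macaulay duration D = 2641.695585 / 916.175082 = 2.883396
Modified duration = D / (1 + y/m) = 2.883396 / (1 + 0.071000) = 2.692247


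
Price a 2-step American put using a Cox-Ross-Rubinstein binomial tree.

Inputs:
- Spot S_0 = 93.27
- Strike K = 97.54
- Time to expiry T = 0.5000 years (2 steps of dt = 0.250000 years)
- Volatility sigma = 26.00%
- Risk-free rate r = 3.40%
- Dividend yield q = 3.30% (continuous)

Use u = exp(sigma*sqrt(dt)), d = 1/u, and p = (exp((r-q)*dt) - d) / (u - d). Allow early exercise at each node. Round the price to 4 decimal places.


dt = T/N = 0.250000
u = exp(sigma*sqrt(dt)) = 1.138828; d = 1/u = 0.878095
p = (exp((r-q)*dt) - d) / (u - d) = 0.468505
Discount per step: exp(-r*dt) = 0.991536
Stock lattice S(k, i) with i counting down-moves:
  k=0: S(0,0) = 93.2700
  k=1: S(1,0) = 106.2185; S(1,1) = 81.9000
  k=2: S(2,0) = 120.9647; S(2,1) = 93.2700; S(2,2) = 71.9160
Terminal payoffs V(N, i) = max(K - S_T, 0):
  V(2,0) = 0.000000; V(2,1) = 4.270000; V(2,2) = 25.624019
Backward induction: V(k, i) = exp(-r*dt) * [p * V(k+1, i) + (1-p) * V(k+1, i+1)]; then take max(V_cont, immediate exercise) for American.
  V(1,0) = exp(-r*dt) * [p*0.000000 + (1-p)*4.270000] = 2.250276; exercise = 0.000000; V(1,0) = max -> 2.250276
  V(1,1) = exp(-r*dt) * [p*4.270000 + (1-p)*25.624019] = 15.487358; exercise = 15.640039; V(1,1) = max -> 15.640039
  V(0,0) = exp(-r*dt) * [p*2.250276 + (1-p)*15.640039] = 9.287592; exercise = 4.270000; V(0,0) = max -> 9.287592

Answer: Price = V(0,0) = 9.2876


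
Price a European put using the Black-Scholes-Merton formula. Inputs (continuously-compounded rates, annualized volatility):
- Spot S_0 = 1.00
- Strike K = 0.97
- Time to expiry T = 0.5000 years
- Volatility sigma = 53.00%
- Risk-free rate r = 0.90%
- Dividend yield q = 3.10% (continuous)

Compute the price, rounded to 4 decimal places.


Answer: Price = 0.1356

Derivation:
d1 = (ln(S/K) + (r - q + 0.5*sigma^2) * T) / (sigma * sqrt(T)) = 0.23930684
d2 = d1 - sigma * sqrt(T) = -0.13545976
exp(-rT) = 0.99551011; exp(-qT) = 0.98461951
P = K * exp(-rT) * N(-d2) - S_0 * exp(-qT) * N(-d1)
N(-d1) = 0.40543383; N(-d2) = 0.55387581
P = 0.9700 * 0.99551011 * 0.55387581 - 1.0000 * 0.98461951 * 0.40543383 = 0.1356


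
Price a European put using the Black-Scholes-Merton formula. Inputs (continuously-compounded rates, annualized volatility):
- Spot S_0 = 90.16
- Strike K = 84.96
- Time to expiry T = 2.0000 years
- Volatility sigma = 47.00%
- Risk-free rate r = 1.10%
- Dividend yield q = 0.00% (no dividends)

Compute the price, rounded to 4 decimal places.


Answer: Price = 19.1955

Derivation:
d1 = (ln(S/K) + (r - q + 0.5*sigma^2) * T) / (sigma * sqrt(T)) = 0.45481306
d2 = d1 - sigma * sqrt(T) = -0.20986732
exp(-rT) = 0.97824024; exp(-qT) = 1.00000000
P = K * exp(-rT) * N(-d2) - S_0 * exp(-qT) * N(-d1)
N(-d1) = 0.32462187; N(-d2) = 0.58311438
P = 84.9600 * 0.97824024 * 0.58311438 - 90.1600 * 1.00000000 * 0.32462187 = 19.1955


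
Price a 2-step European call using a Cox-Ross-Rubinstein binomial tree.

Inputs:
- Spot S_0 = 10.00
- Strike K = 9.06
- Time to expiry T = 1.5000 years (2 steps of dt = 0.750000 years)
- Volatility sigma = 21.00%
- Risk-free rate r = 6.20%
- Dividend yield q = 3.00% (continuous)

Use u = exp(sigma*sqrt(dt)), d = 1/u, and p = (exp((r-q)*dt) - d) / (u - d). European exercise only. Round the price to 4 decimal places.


dt = T/N = 0.750000
u = exp(sigma*sqrt(dt)) = 1.199453; d = 1/u = 0.833714
p = (exp((r-q)*dt) - d) / (u - d) = 0.521073
Discount per step: exp(-r*dt) = 0.954565
Stock lattice S(k, i) with i counting down-moves:
  k=0: S(0,0) = 10.0000
  k=1: S(1,0) = 11.9945; S(1,1) = 8.3371
  k=2: S(2,0) = 14.3869; S(2,1) = 10.0000; S(2,2) = 6.9508
Terminal payoffs V(N, i) = max(S_T - K, 0):
  V(2,0) = 5.326867; V(2,1) = 0.940000; V(2,2) = 0.000000
Backward induction: V(k, i) = exp(-r*dt) * [p * V(k+1, i) + (1-p) * V(k+1, i+1)].
  V(1,0) = exp(-r*dt) * [p*5.326867 + (1-p)*0.940000] = 3.079308
  V(1,1) = exp(-r*dt) * [p*0.940000 + (1-p)*0.000000] = 0.467554
  V(0,0) = exp(-r*dt) * [p*3.079308 + (1-p)*0.467554] = 1.745391

Answer: Price = V(0,0) = 1.7454


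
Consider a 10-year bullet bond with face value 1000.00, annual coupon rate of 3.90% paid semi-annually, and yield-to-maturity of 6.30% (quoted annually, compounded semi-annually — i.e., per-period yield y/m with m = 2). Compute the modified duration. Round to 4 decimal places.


Answer: Modified duration = 7.9229

Derivation:
Coupon per period c = face * coupon_rate / m = 19.500000
Periods per year m = 2; per-period yield y/m = 0.031500
Number of cashflows N = 20
Cashflows (t years, CF_t, discount factor 1/(1+y/m)^(m*t), PV):
  t = 0.5000: CF_t = 19.500000, DF = 0.969462, PV = 18.904508
  t = 1.0000: CF_t = 19.500000, DF = 0.939856, PV = 18.327201
  t = 1.5000: CF_t = 19.500000, DF = 0.911155, PV = 17.767524
  t = 2.0000: CF_t = 19.500000, DF = 0.883330, PV = 17.224939
  t = 2.5000: CF_t = 19.500000, DF = 0.856355, PV = 16.698923
  t = 3.0000: CF_t = 19.500000, DF = 0.830204, PV = 16.188970
  t = 3.5000: CF_t = 19.500000, DF = 0.804851, PV = 15.694590
  t = 4.0000: CF_t = 19.500000, DF = 0.780272, PV = 15.215308
  t = 4.5000: CF_t = 19.500000, DF = 0.756444, PV = 14.750662
  t = 5.0000: CF_t = 19.500000, DF = 0.733344, PV = 14.300206
  t = 5.5000: CF_t = 19.500000, DF = 0.710949, PV = 13.863505
  t = 6.0000: CF_t = 19.500000, DF = 0.689238, PV = 13.440141
  t = 6.5000: CF_t = 19.500000, DF = 0.668190, PV = 13.029705
  t = 7.0000: CF_t = 19.500000, DF = 0.647785, PV = 12.631803
  t = 7.5000: CF_t = 19.500000, DF = 0.628003, PV = 12.246053
  t = 8.0000: CF_t = 19.500000, DF = 0.608825, PV = 11.872082
  t = 8.5000: CF_t = 19.500000, DF = 0.590232, PV = 11.509532
  t = 9.0000: CF_t = 19.500000, DF = 0.572208, PV = 11.158053
  t = 9.5000: CF_t = 19.500000, DF = 0.554734, PV = 10.817308
  t = 10.0000: CF_t = 1019.500000, DF = 0.537793, PV = 548.280227
Price P = sum_t PV_t = 823.921241
First compute Macaulay numerator sum_t t * PV_t:
  t * PV_t at t = 0.5000: 9.452254
  t * PV_t at t = 1.0000: 18.327201
  t * PV_t at t = 1.5000: 26.651286
  t * PV_t at t = 2.0000: 34.449877
  t * PV_t at t = 2.5000: 41.747306
  t * PV_t at t = 3.0000: 48.566910
  t * PV_t at t = 3.5000: 54.931066
  t * PV_t at t = 4.0000: 60.861233
  t * PV_t at t = 4.5000: 66.377980
  t * PV_t at t = 5.0000: 71.501029
  t * PV_t at t = 5.5000: 76.249280
  t * PV_t at t = 6.0000: 80.640846
  t * PV_t at t = 6.5000: 84.693084
  t * PV_t at t = 7.0000: 88.422624
  t * PV_t at t = 7.5000: 91.845396
  t * PV_t at t = 8.0000: 94.976657
  t * PV_t at t = 8.5000: 97.831021
  t * PV_t at t = 9.0000: 100.422479
  t * PV_t at t = 9.5000: 102.764426
  t * PV_t at t = 10.0000: 5482.802270
Macaulay duration D = 6733.514228 / 823.921241 = 8.172522
Modified duration = D / (1 + y/m) = 8.172522 / (1 + 0.031500) = 7.922949


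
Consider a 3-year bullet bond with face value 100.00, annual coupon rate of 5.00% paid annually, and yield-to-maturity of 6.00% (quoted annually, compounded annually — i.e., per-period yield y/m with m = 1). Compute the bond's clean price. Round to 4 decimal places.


Coupon per period c = face * coupon_rate / m = 5.000000
Periods per year m = 1; per-period yield y/m = 0.060000
Number of cashflows N = 3
Cashflows (t years, CF_t, discount factor 1/(1+y/m)^(m*t), PV):
  t = 1.0000: CF_t = 5.000000, DF = 0.943396, PV = 4.716981
  t = 2.0000: CF_t = 5.000000, DF = 0.889996, PV = 4.449982
  t = 3.0000: CF_t = 105.000000, DF = 0.839619, PV = 88.160025
Price P = sum_t PV_t = 97.326988

Answer: Price = 97.3270


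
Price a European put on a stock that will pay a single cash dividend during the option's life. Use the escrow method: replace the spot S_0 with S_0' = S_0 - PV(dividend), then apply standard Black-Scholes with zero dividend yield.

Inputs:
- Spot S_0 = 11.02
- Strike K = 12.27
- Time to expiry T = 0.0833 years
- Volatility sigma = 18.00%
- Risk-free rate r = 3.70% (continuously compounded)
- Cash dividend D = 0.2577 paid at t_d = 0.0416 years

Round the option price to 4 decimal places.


PV(D) = D * exp(-r * t_d) = 0.2577 * 0.99846198 = 0.25730365
S_0' = S_0 - PV(D) = 11.0200 - 0.25730365 = 10.76269635
d1 = (ln(S_0'/K) + (r + sigma^2/2)*T) / (sigma*sqrt(T)) = -2.43766754
d2 = d1 - sigma*sqrt(T) = -2.48961867
exp(-rT) = 0.99692264
N(-d1) = 0.99260882; N(-d2) = 0.99360599
P = K * exp(-rT) * N(-d2) - S_0' * N(-d1) = 12.2700 * 0.99692264 * 0.99360599 - 10.76269635 * 0.99260882 = 1.4709

Answer: Price = 1.4709


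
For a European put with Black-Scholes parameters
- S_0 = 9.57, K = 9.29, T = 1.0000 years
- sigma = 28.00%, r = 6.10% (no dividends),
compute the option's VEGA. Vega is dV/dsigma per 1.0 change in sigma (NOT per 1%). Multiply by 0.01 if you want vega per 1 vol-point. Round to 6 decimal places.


Answer: Vega = 3.428383

Derivation:
d1 = 0.4639094737; d2 = 0.1839094737
phi(d1) = 0.3582427201; exp(-qT) = 1.0000000000; exp(-rT) = 0.9408232398
Vega = S * exp(-qT) * phi(d1) * sqrt(T) = 9.5700 * 1.0000000000 * 0.3582427201 * 1.0000000000 = 3.428383


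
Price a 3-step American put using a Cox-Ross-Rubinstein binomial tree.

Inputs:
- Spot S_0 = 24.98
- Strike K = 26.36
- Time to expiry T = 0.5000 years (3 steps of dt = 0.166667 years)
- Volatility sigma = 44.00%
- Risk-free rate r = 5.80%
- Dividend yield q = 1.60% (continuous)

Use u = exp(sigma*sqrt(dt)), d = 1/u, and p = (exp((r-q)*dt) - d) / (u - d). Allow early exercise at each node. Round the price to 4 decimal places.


Answer: Price = V(0,0) = 3.8109

Derivation:
dt = T/N = 0.166667
u = exp(sigma*sqrt(dt)) = 1.196774; d = 1/u = 0.835580
p = (exp((r-q)*dt) - d) / (u - d) = 0.474661
Discount per step: exp(-r*dt) = 0.990380
Stock lattice S(k, i) with i counting down-moves:
  k=0: S(0,0) = 24.9800
  k=1: S(1,0) = 29.8954; S(1,1) = 20.8728
  k=2: S(2,0) = 35.7780; S(2,1) = 24.9800; S(2,2) = 17.4409
  k=3: S(3,0) = 42.8182; S(3,1) = 29.8954; S(3,2) = 20.8728; S(3,3) = 14.5733
Terminal payoffs V(N, i) = max(K - S_T, 0):
  V(3,0) = 0.000000; V(3,1) = 0.000000; V(3,2) = 5.487213; V(3,3) = 11.786748
Backward induction: V(k, i) = exp(-r*dt) * [p * V(k+1, i) + (1-p) * V(k+1, i+1)]; then take max(V_cont, immediate exercise) for American.
  V(2,0) = exp(-r*dt) * [p*0.000000 + (1-p)*0.000000] = 0.000000; exercise = 0.000000; V(2,0) = max -> 0.000000
  V(2,1) = exp(-r*dt) * [p*0.000000 + (1-p)*5.487213] = 2.854914; exercise = 1.380000; V(2,1) = max -> 2.854914
  V(2,2) = exp(-r*dt) * [p*5.487213 + (1-p)*11.786748] = 8.711979; exercise = 8.919118; V(2,2) = max -> 8.919118
  V(1,0) = exp(-r*dt) * [p*0.000000 + (1-p)*2.854914] = 1.485369; exercise = 0.000000; V(1,0) = max -> 1.485369
  V(1,1) = exp(-r*dt) * [p*2.854914 + (1-p)*8.919118] = 5.982564; exercise = 5.487213; V(1,1) = max -> 5.982564
  V(0,0) = exp(-r*dt) * [p*1.485369 + (1-p)*5.982564] = 3.810902; exercise = 1.380000; V(0,0) = max -> 3.810902


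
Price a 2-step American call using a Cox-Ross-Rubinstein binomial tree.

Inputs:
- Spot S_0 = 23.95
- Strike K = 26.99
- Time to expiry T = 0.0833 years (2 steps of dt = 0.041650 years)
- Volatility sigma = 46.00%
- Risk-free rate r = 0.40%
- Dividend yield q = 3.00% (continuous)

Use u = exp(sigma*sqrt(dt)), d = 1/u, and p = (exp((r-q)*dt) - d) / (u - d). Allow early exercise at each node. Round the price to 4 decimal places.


Answer: Price = V(0,0) = 0.4225

Derivation:
dt = T/N = 0.041650
u = exp(sigma*sqrt(dt)) = 1.098426; d = 1/u = 0.910394
p = (exp((r-q)*dt) - d) / (u - d) = 0.470792
Discount per step: exp(-r*dt) = 0.999833
Stock lattice S(k, i) with i counting down-moves:
  k=0: S(0,0) = 23.9500
  k=1: S(1,0) = 26.3073; S(1,1) = 21.8039
  k=2: S(2,0) = 28.8966; S(2,1) = 23.9500; S(2,2) = 19.8502
Terminal payoffs V(N, i) = max(S_T - K, 0):
  V(2,0) = 1.906630; V(2,1) = 0.000000; V(2,2) = 0.000000
Backward induction: V(k, i) = exp(-r*dt) * [p * V(k+1, i) + (1-p) * V(k+1, i+1)]; then take max(V_cont, immediate exercise) for American.
  V(1,0) = exp(-r*dt) * [p*1.906630 + (1-p)*0.000000] = 0.897476; exercise = 0.000000; V(1,0) = max -> 0.897476
  V(1,1) = exp(-r*dt) * [p*0.000000 + (1-p)*0.000000] = 0.000000; exercise = 0.000000; V(1,1) = max -> 0.000000
  V(0,0) = exp(-r*dt) * [p*0.897476 + (1-p)*0.000000] = 0.422454; exercise = 0.000000; V(0,0) = max -> 0.422454


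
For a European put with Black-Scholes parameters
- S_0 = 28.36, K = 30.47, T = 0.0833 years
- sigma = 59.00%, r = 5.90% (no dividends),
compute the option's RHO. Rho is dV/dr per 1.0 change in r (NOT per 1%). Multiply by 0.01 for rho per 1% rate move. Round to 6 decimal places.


d1 = -0.3074260981; d2 = -0.4777103604
phi(d1) = 0.3805286016; exp(-qT) = 1.0000000000; exp(-rT) = 0.9950973574
N(-d2) = 0.6835718154
Rho = -K*T*exp(-rT)*N(-d2) = -30.4700 * 0.0833 * 0.9950973574 * 0.6835718154 = -1.726502

Answer: Rho = -1.726502


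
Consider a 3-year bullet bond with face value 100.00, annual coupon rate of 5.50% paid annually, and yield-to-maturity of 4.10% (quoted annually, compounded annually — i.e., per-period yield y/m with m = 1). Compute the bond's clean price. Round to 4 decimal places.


Coupon per period c = face * coupon_rate / m = 5.500000
Periods per year m = 1; per-period yield y/m = 0.041000
Number of cashflows N = 3
Cashflows (t years, CF_t, discount factor 1/(1+y/m)^(m*t), PV):
  t = 1.0000: CF_t = 5.500000, DF = 0.960615, PV = 5.283381
  t = 2.0000: CF_t = 5.500000, DF = 0.922781, PV = 5.075294
  t = 3.0000: CF_t = 105.500000, DF = 0.886437, PV = 93.519090
Price P = sum_t PV_t = 103.877765

Answer: Price = 103.8778


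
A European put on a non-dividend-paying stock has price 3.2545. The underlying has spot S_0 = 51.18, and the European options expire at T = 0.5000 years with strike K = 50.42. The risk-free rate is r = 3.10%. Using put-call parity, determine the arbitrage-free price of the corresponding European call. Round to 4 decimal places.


Answer: Call price = 4.7900

Derivation:
Put-call parity: C - P = S_0 * exp(-qT) - K * exp(-rT).
S_0 * exp(-qT) = 51.1800 * 1.00000000 = 51.18000000
K * exp(-rT) = 50.4200 * 0.98461951 = 49.64451553
C = P + S*exp(-qT) - K*exp(-rT)
C = 3.2545 + 51.18000000 - 49.64451553 = 4.7900


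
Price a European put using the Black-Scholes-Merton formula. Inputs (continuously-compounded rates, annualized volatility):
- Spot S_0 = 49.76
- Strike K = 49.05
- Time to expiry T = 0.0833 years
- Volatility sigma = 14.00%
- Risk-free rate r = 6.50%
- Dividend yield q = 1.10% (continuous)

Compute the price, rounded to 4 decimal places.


d1 = (ln(S/K) + (r - q + 0.5*sigma^2) * T) / (sigma * sqrt(T)) = 0.48719473
d2 = d1 - sigma * sqrt(T) = 0.44678830
exp(-rT) = 0.99460013; exp(-qT) = 0.99908412
P = K * exp(-rT) * N(-d2) - S_0 * exp(-qT) * N(-d1)
N(-d1) = 0.31306017; N(-d2) = 0.32751396
P = 49.0500 * 0.99460013 * 0.32751396 - 49.7600 * 0.99908412 * 0.31306017 = 0.4142

Answer: Price = 0.4142


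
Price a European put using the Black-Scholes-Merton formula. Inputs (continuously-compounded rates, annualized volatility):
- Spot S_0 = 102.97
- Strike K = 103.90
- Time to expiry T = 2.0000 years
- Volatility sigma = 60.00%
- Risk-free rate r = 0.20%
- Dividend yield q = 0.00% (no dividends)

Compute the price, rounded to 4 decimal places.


d1 = (ln(S/K) + (r - q + 0.5*sigma^2) * T) / (sigma * sqrt(T)) = 0.41838187
d2 = d1 - sigma * sqrt(T) = -0.43014627
exp(-rT) = 0.99600799; exp(-qT) = 1.00000000
P = K * exp(-rT) * N(-d2) - S_0 * exp(-qT) * N(-d1)
N(-d1) = 0.33783397; N(-d2) = 0.66645538
P = 103.9000 * 0.99600799 * 0.66645538 - 102.9700 * 1.00000000 * 0.33783397 = 34.1815

Answer: Price = 34.1815


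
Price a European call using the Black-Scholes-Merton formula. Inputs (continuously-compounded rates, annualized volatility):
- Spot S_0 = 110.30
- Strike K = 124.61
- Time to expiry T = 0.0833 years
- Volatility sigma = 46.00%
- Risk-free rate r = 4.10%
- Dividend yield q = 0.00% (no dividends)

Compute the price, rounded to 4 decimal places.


d1 = (ln(S/K) + (r - q + 0.5*sigma^2) * T) / (sigma * sqrt(T)) = -0.82670372
d2 = d1 - sigma * sqrt(T) = -0.95946772
exp(-rT) = 0.99659053; exp(-qT) = 1.00000000
C = S_0 * exp(-qT) * N(d1) - K * exp(-rT) * N(d2)
N(d1) = 0.20420251; N(d2) = 0.16866159
C = 110.3000 * 1.00000000 * 0.20420251 - 124.6100 * 0.99659053 * 0.16866159 = 1.5783

Answer: Price = 1.5783


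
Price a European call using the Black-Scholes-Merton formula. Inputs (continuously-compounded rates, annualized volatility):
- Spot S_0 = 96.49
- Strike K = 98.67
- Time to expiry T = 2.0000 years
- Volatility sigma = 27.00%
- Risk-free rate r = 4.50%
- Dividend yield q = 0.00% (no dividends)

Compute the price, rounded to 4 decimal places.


d1 = (ln(S/K) + (r - q + 0.5*sigma^2) * T) / (sigma * sqrt(T)) = 0.36811043
d2 = d1 - sigma * sqrt(T) = -0.01372723
exp(-rT) = 0.91393119; exp(-qT) = 1.00000000
C = S_0 * exp(-qT) * N(d1) - K * exp(-rT) * N(d2)
N(d1) = 0.64360455; N(d2) = 0.49452380
C = 96.4900 * 1.00000000 * 0.64360455 - 98.6700 * 0.91393119 * 0.49452380 = 17.5064

Answer: Price = 17.5064


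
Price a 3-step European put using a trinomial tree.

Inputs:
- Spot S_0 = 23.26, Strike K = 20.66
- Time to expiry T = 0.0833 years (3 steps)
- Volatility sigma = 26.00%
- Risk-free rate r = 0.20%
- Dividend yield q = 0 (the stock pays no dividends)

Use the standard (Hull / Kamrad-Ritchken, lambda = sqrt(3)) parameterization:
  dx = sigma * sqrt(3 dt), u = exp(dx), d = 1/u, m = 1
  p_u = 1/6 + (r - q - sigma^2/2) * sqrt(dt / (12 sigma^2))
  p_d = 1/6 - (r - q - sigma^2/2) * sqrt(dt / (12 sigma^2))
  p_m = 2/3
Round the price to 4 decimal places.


Answer: Price = V(0,0) = 0.0489

Derivation:
dt = T/N = 0.027767; dx = sigma*sqrt(3*dt) = 0.075041
u = exp(dx) = 1.077928; d = 1/u = 0.927706
p_u = 0.160783, p_m = 0.666667, p_d = 0.172550
Discount per step: exp(-r*dt) = 0.999944
Stock lattice S(k, j) with j the centered position index:
  k=0: S(0,+0) = 23.2600
  k=1: S(1,-1) = 21.5784; S(1,+0) = 23.2600; S(1,+1) = 25.0726
  k=2: S(2,-2) = 20.0184; S(2,-1) = 21.5784; S(2,+0) = 23.2600; S(2,+1) = 25.0726; S(2,+2) = 27.0265
  k=3: S(3,-3) = 18.5712; S(3,-2) = 20.0184; S(3,-1) = 21.5784; S(3,+0) = 23.2600; S(3,+1) = 25.0726; S(3,+2) = 27.0265; S(3,+3) = 29.1326
Terminal payoffs V(N, j) = max(K - S_T, 0):
  V(3,-3) = 2.088771; V(3,-2) = 0.641555; V(3,-1) = 0.000000; V(3,+0) = 0.000000; V(3,+1) = 0.000000; V(3,+2) = 0.000000; V(3,+3) = 0.000000
Backward induction: V(k, j) = exp(-r*dt) * [p_u * V(k+1, j+1) + p_m * V(k+1, j) + p_d * V(k+1, j-1)]
  V(2,-2) = exp(-r*dt) * [p_u*0.000000 + p_m*0.641555 + p_d*2.088771] = 0.788077
  V(2,-1) = exp(-r*dt) * [p_u*0.000000 + p_m*0.000000 + p_d*0.641555] = 0.110694
  V(2,+0) = exp(-r*dt) * [p_u*0.000000 + p_m*0.000000 + p_d*0.000000] = 0.000000
  V(2,+1) = exp(-r*dt) * [p_u*0.000000 + p_m*0.000000 + p_d*0.000000] = 0.000000
  V(2,+2) = exp(-r*dt) * [p_u*0.000000 + p_m*0.000000 + p_d*0.000000] = 0.000000
  V(1,-1) = exp(-r*dt) * [p_u*0.000000 + p_m*0.110694 + p_d*0.788077] = 0.209767
  V(1,+0) = exp(-r*dt) * [p_u*0.000000 + p_m*0.000000 + p_d*0.110694] = 0.019099
  V(1,+1) = exp(-r*dt) * [p_u*0.000000 + p_m*0.000000 + p_d*0.000000] = 0.000000
  V(0,+0) = exp(-r*dt) * [p_u*0.000000 + p_m*0.019099 + p_d*0.209767] = 0.048925


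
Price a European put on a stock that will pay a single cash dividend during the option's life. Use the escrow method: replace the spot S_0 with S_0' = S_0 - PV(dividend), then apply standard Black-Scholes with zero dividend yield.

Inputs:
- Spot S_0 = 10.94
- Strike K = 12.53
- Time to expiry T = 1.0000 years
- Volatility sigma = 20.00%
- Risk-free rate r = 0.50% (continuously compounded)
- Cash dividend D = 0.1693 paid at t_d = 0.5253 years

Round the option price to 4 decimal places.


PV(D) = D * exp(-r * t_d) = 0.1693 * 0.99737695 = 0.16885592
S_0' = S_0 - PV(D) = 10.9400 - 0.16885592 = 10.77114408
d1 = (ln(S_0'/K) + (r + sigma^2/2)*T) / (sigma*sqrt(T)) = -0.63127527
d2 = d1 - sigma*sqrt(T) = -0.83127527
exp(-rT) = 0.99501248
N(-d1) = 0.73606972; N(-d2) = 0.79709093
P = K * exp(-rT) * N(-d2) - S_0' * N(-d1) = 12.5300 * 0.99501248 * 0.79709093 - 10.77114408 * 0.73606972 = 2.0094

Answer: Price = 2.0094


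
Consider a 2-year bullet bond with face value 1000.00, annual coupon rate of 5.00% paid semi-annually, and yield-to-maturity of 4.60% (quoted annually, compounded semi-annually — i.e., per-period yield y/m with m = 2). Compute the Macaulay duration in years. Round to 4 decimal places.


Coupon per period c = face * coupon_rate / m = 25.000000
Periods per year m = 2; per-period yield y/m = 0.023000
Number of cashflows N = 4
Cashflows (t years, CF_t, discount factor 1/(1+y/m)^(m*t), PV):
  t = 0.5000: CF_t = 25.000000, DF = 0.977517, PV = 24.437928
  t = 1.0000: CF_t = 25.000000, DF = 0.955540, PV = 23.888492
  t = 1.5000: CF_t = 25.000000, DF = 0.934056, PV = 23.351410
  t = 2.0000: CF_t = 1025.000000, DF = 0.913056, PV = 935.882509
Price P = sum_t PV_t = 1007.560339
Macaulay numerator sum_t t * PV_t:
  t * PV_t at t = 0.5000: 12.218964
  t * PV_t at t = 1.0000: 23.888492
  t * PV_t at t = 1.5000: 35.027115
  t * PV_t at t = 2.0000: 1871.765017
Macaulay duration D = (sum_t t * PV_t) / P = 1942.899588 / 1007.560339 = 1.928321

Answer: Macaulay duration = 1.9283 years


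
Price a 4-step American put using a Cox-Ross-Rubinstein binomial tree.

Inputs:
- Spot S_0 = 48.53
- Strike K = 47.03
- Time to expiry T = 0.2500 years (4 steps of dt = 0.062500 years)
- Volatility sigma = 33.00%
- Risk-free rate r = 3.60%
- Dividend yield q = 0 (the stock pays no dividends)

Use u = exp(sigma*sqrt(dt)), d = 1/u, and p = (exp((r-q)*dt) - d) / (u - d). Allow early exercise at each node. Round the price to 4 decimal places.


Answer: Price = V(0,0) = 2.3064

Derivation:
dt = T/N = 0.062500
u = exp(sigma*sqrt(dt)) = 1.085999; d = 1/u = 0.920811
p = (exp((r-q)*dt) - d) / (u - d) = 0.493023
Discount per step: exp(-r*dt) = 0.997753
Stock lattice S(k, i) with i counting down-moves:
  k=0: S(0,0) = 48.5300
  k=1: S(1,0) = 52.7035; S(1,1) = 44.6870
  k=2: S(2,0) = 57.2359; S(2,1) = 48.5300; S(2,2) = 41.1483
  k=3: S(3,0) = 62.1582; S(3,1) = 52.7035; S(3,2) = 44.6870; S(3,3) = 37.8898
  k=4: S(4,0) = 67.5037; S(4,1) = 57.2359; S(4,2) = 48.5300; S(4,3) = 41.1483; S(4,4) = 34.8894
Terminal payoffs V(N, i) = max(K - S_T, 0):
  V(4,0) = 0.000000; V(4,1) = 0.000000; V(4,2) = 0.000000; V(4,3) = 5.881719; V(4,4) = 12.140631
Backward induction: V(k, i) = exp(-r*dt) * [p * V(k+1, i) + (1-p) * V(k+1, i+1)]; then take max(V_cont, immediate exercise) for American.
  V(3,0) = exp(-r*dt) * [p*0.000000 + (1-p)*0.000000] = 0.000000; exercise = 0.000000; V(3,0) = max -> 0.000000
  V(3,1) = exp(-r*dt) * [p*0.000000 + (1-p)*0.000000] = 0.000000; exercise = 0.000000; V(3,1) = max -> 0.000000
  V(3,2) = exp(-r*dt) * [p*0.000000 + (1-p)*5.881719] = 2.975195; exercise = 2.343021; V(3,2) = max -> 2.975195
  V(3,3) = exp(-r*dt) * [p*5.881719 + (1-p)*12.140631] = 9.034493; exercise = 9.140192; V(3,3) = max -> 9.140192
  V(2,0) = exp(-r*dt) * [p*0.000000 + (1-p)*0.000000] = 0.000000; exercise = 0.000000; V(2,0) = max -> 0.000000
  V(2,1) = exp(-r*dt) * [p*0.000000 + (1-p)*2.975195] = 1.504965; exercise = 0.000000; V(2,1) = max -> 1.504965
  V(2,2) = exp(-r*dt) * [p*2.975195 + (1-p)*9.140192] = 6.086996; exercise = 5.881719; V(2,2) = max -> 6.086996
  V(1,0) = exp(-r*dt) * [p*0.000000 + (1-p)*1.504965] = 0.761268; exercise = 0.000000; V(1,0) = max -> 0.761268
  V(1,1) = exp(-r*dt) * [p*1.504965 + (1-p)*6.086996] = 3.819347; exercise = 2.343021; V(1,1) = max -> 3.819347
  V(0,0) = exp(-r*dt) * [p*0.761268 + (1-p)*3.819347] = 2.306448; exercise = 0.000000; V(0,0) = max -> 2.306448


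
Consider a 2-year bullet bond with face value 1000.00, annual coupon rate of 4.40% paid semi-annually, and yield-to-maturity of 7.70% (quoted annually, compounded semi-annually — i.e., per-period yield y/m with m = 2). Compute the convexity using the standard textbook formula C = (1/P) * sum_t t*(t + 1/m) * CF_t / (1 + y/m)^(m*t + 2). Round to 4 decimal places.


Coupon per period c = face * coupon_rate / m = 22.000000
Periods per year m = 2; per-period yield y/m = 0.038500
Number of cashflows N = 4
Cashflows (t years, CF_t, discount factor 1/(1+y/m)^(m*t), PV):
  t = 0.5000: CF_t = 22.000000, DF = 0.962927, PV = 21.184401
  t = 1.0000: CF_t = 22.000000, DF = 0.927229, PV = 20.399038
  t = 1.5000: CF_t = 22.000000, DF = 0.892854, PV = 19.642790
  t = 2.0000: CF_t = 1022.000000, DF = 0.859754, PV = 878.668166
Price P = sum_t PV_t = 939.894395
Convexity numerator sum_t t*(t + 1/m) * CF_t / (1+y/m)^(m*t + 2):
  t = 0.5000: term = 9.821395
  t = 1.0000: term = 28.371868
  t = 1.5000: term = 54.640093
  t = 2.0000: term = 4073.632951
Convexity = (1/P) * sum = 4166.466307 / 939.894395 = 4.432909

Answer: Convexity = 4.4329


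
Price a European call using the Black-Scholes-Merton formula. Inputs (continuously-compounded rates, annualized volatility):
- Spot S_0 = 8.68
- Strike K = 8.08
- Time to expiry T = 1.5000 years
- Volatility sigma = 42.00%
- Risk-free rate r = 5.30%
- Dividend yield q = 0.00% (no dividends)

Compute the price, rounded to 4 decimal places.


Answer: Price = 2.3155

Derivation:
d1 = (ln(S/K) + (r - q + 0.5*sigma^2) * T) / (sigma * sqrt(T)) = 0.55099844
d2 = d1 - sigma * sqrt(T) = 0.03660559
exp(-rT) = 0.92357802; exp(-qT) = 1.00000000
C = S_0 * exp(-qT) * N(d1) - K * exp(-rT) * N(d2)
N(d1) = 0.70918263; N(d2) = 0.51460026
C = 8.6800 * 1.00000000 * 0.70918263 - 8.0800 * 0.92357802 * 0.51460026 = 2.3155


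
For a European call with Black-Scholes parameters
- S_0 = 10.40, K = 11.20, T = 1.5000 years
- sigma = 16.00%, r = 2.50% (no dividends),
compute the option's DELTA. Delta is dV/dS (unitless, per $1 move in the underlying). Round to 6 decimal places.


Answer: Delta = 0.464607

Derivation:
d1 = -0.0888346859; d2 = -0.2847938653
phi(d1) = 0.3973712352; exp(-qT) = 1.0000000000; exp(-rT) = 0.9631944177
N(d1) = 0.4646066456
Delta = exp(-qT) * N(d1) = 1.0000000000 * 0.4646066456 = 0.464607


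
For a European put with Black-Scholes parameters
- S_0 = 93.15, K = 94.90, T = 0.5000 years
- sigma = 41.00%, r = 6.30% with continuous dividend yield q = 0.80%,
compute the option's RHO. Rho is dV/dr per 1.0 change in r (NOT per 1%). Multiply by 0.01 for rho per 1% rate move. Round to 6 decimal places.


d1 = 0.1756121816; d2 = -0.1143015987
phi(d1) = 0.3928378482; exp(-qT) = 0.9960079893; exp(-rT) = 0.9689909565
N(-d2) = 0.5455006424
Rho = -K*T*exp(-rT)*N(-d2) = -94.9000 * 0.5000 * 0.9689909565 * 0.5455006424 = -25.081367

Answer: Rho = -25.081367


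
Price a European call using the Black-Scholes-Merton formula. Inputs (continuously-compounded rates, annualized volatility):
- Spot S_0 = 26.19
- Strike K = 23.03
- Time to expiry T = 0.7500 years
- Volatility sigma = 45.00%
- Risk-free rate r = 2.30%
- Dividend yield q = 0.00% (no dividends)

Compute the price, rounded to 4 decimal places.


Answer: Price = 5.8058

Derivation:
d1 = (ln(S/K) + (r - q + 0.5*sigma^2) * T) / (sigma * sqrt(T)) = 0.56905553
d2 = d1 - sigma * sqrt(T) = 0.17934410
exp(-rT) = 0.98289793; exp(-qT) = 1.00000000
C = S_0 * exp(-qT) * N(d1) - K * exp(-rT) * N(d2)
N(d1) = 0.71534077; N(d2) = 0.57116624
C = 26.1900 * 1.00000000 * 0.71534077 - 23.0300 * 0.98289793 * 0.57116624 = 5.8058


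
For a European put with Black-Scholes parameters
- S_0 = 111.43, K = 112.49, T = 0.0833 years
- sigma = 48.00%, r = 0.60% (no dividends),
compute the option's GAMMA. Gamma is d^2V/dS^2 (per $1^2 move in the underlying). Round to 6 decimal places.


d1 = 0.0045347106; d2 = -0.1340016384
phi(d1) = 0.3989381786; exp(-qT) = 1.0000000000; exp(-rT) = 0.9995003249
Gamma = exp(-qT) * phi(d1) / (S * sigma * sqrt(T)) = 1.0000000000 * 0.3989381786 / (111.4300 * 0.4800 * 0.2886173938) = 0.025843

Answer: Gamma = 0.025843


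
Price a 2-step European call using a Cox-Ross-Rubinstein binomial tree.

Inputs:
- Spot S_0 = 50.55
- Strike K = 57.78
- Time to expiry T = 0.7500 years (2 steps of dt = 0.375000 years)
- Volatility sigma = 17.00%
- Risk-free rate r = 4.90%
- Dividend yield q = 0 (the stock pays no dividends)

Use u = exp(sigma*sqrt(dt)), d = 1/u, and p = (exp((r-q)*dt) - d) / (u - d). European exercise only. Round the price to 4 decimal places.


Answer: Price = V(0,0) = 1.3655

Derivation:
dt = T/N = 0.375000
u = exp(sigma*sqrt(dt)) = 1.109715; d = 1/u = 0.901132
p = (exp((r-q)*dt) - d) / (u - d) = 0.562906
Discount per step: exp(-r*dt) = 0.981793
Stock lattice S(k, i) with i counting down-moves:
  k=0: S(0,0) = 50.5500
  k=1: S(1,0) = 56.0961; S(1,1) = 45.5522
  k=2: S(2,0) = 62.2507; S(2,1) = 50.5500; S(2,2) = 41.0486
Terminal payoffs V(N, i) = max(S_T - K, 0):
  V(2,0) = 4.470687; V(2,1) = 0.000000; V(2,2) = 0.000000
Backward induction: V(k, i) = exp(-r*dt) * [p * V(k+1, i) + (1-p) * V(k+1, i+1)].
  V(1,0) = exp(-r*dt) * [p*4.470687 + (1-p)*0.000000] = 2.470759
  V(1,1) = exp(-r*dt) * [p*0.000000 + (1-p)*0.000000] = 0.000000
  V(0,0) = exp(-r*dt) * [p*2.470759 + (1-p)*0.000000] = 1.365483


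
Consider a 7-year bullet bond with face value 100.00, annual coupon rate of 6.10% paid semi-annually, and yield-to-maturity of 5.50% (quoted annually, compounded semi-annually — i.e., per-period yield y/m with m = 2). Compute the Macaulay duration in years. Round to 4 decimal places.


Coupon per period c = face * coupon_rate / m = 3.050000
Periods per year m = 2; per-period yield y/m = 0.027500
Number of cashflows N = 14
Cashflows (t years, CF_t, discount factor 1/(1+y/m)^(m*t), PV):
  t = 0.5000: CF_t = 3.050000, DF = 0.973236, PV = 2.968370
  t = 1.0000: CF_t = 3.050000, DF = 0.947188, PV = 2.888924
  t = 1.5000: CF_t = 3.050000, DF = 0.921838, PV = 2.811605
  t = 2.0000: CF_t = 3.050000, DF = 0.897166, PV = 2.736355
  t = 2.5000: CF_t = 3.050000, DF = 0.873154, PV = 2.663120
  t = 3.0000: CF_t = 3.050000, DF = 0.849785, PV = 2.591844
  t = 3.5000: CF_t = 3.050000, DF = 0.827041, PV = 2.522476
  t = 4.0000: CF_t = 3.050000, DF = 0.804906, PV = 2.454964
  t = 4.5000: CF_t = 3.050000, DF = 0.783364, PV = 2.389260
  t = 5.0000: CF_t = 3.050000, DF = 0.762398, PV = 2.325314
  t = 5.5000: CF_t = 3.050000, DF = 0.741993, PV = 2.263079
  t = 6.0000: CF_t = 3.050000, DF = 0.722134, PV = 2.202510
  t = 6.5000: CF_t = 3.050000, DF = 0.702807, PV = 2.143562
  t = 7.0000: CF_t = 103.050000, DF = 0.683997, PV = 70.485919
Price P = sum_t PV_t = 103.447302
Macaulay numerator sum_t t * PV_t:
  t * PV_t at t = 0.5000: 1.484185
  t * PV_t at t = 1.0000: 2.888924
  t * PV_t at t = 1.5000: 4.217408
  t * PV_t at t = 2.0000: 5.472711
  t * PV_t at t = 2.5000: 6.657799
  t * PV_t at t = 3.0000: 7.775532
  t * PV_t at t = 3.5000: 8.828666
  t * PV_t at t = 4.0000: 9.819858
  t * PV_t at t = 4.5000: 10.751669
  t * PV_t at t = 5.0000: 11.626568
  t * PV_t at t = 5.5000: 12.446934
  t * PV_t at t = 6.0000: 13.215060
  t * PV_t at t = 6.5000: 13.933153
  t * PV_t at t = 7.0000: 493.401435
Macaulay duration D = (sum_t t * PV_t) / P = 602.519901 / 103.447302 = 5.824414

Answer: Macaulay duration = 5.8244 years


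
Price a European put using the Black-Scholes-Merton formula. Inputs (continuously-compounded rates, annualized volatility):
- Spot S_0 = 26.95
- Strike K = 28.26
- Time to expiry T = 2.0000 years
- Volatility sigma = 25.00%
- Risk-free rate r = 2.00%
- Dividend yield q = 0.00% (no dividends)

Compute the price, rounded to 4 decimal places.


d1 = (ln(S/K) + (r - q + 0.5*sigma^2) * T) / (sigma * sqrt(T)) = 0.15566509
d2 = d1 - sigma * sqrt(T) = -0.19788830
exp(-rT) = 0.96078944; exp(-qT) = 1.00000000
P = K * exp(-rT) * N(-d2) - S_0 * exp(-qT) * N(-d1)
N(-d1) = 0.43814851; N(-d2) = 0.57843377
P = 28.2600 * 0.96078944 * 0.57843377 - 26.9500 * 1.00000000 * 0.43814851 = 3.8975

Answer: Price = 3.8975


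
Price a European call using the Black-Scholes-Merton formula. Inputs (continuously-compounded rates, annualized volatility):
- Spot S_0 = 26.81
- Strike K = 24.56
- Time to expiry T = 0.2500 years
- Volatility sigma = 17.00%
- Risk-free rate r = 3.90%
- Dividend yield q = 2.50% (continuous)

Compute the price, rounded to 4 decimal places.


Answer: Price = 2.4779

Derivation:
d1 = (ln(S/K) + (r - q + 0.5*sigma^2) * T) / (sigma * sqrt(T)) = 1.11492175
d2 = d1 - sigma * sqrt(T) = 1.02992175
exp(-rT) = 0.99029738; exp(-qT) = 0.99376949
C = S_0 * exp(-qT) * N(d1) - K * exp(-rT) * N(d2)
N(d1) = 0.86755802; N(d2) = 0.84847663
C = 26.8100 * 0.99376949 * 0.86755802 - 24.5600 * 0.99029738 * 0.84847663 = 2.4779


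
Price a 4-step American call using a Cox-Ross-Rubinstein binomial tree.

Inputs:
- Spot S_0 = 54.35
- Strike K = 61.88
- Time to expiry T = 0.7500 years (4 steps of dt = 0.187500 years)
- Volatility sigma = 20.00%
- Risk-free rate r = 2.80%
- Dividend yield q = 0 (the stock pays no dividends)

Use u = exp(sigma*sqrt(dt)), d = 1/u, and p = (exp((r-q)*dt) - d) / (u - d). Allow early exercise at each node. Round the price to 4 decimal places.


Answer: Price = V(0,0) = 1.6779

Derivation:
dt = T/N = 0.187500
u = exp(sigma*sqrt(dt)) = 1.090463; d = 1/u = 0.917042
p = (exp((r-q)*dt) - d) / (u - d) = 0.508716
Discount per step: exp(-r*dt) = 0.994764
Stock lattice S(k, i) with i counting down-moves:
  k=0: S(0,0) = 54.3500
  k=1: S(1,0) = 59.2667; S(1,1) = 49.8412
  k=2: S(2,0) = 64.6281; S(2,1) = 54.3500; S(2,2) = 45.7065
  k=3: S(3,0) = 70.4746; S(3,1) = 59.2667; S(3,2) = 49.8412; S(3,3) = 41.9147
  k=4: S(4,0) = 76.8499; S(4,1) = 64.6281; S(4,2) = 54.3500; S(4,3) = 45.7065; S(4,4) = 38.4375
Terminal payoffs V(N, i) = max(S_T - K, 0):
  V(4,0) = 14.969947; V(4,1) = 2.748125; V(4,2) = 0.000000; V(4,3) = 0.000000; V(4,4) = 0.000000
Backward induction: V(k, i) = exp(-r*dt) * [p * V(k+1, i) + (1-p) * V(k+1, i+1)]; then take max(V_cont, immediate exercise) for American.
  V(3,0) = exp(-r*dt) * [p*14.969947 + (1-p)*2.748125] = 8.918610; exercise = 8.594591; V(3,0) = max -> 8.918610
  V(3,1) = exp(-r*dt) * [p*2.748125 + (1-p)*0.000000] = 1.390694; exercise = 0.000000; V(3,1) = max -> 1.390694
  V(3,2) = exp(-r*dt) * [p*0.000000 + (1-p)*0.000000] = 0.000000; exercise = 0.000000; V(3,2) = max -> 0.000000
  V(3,3) = exp(-r*dt) * [p*0.000000 + (1-p)*0.000000] = 0.000000; exercise = 0.000000; V(3,3) = max -> 0.000000
  V(2,0) = exp(-r*dt) * [p*8.918610 + (1-p)*1.390694] = 5.192927; exercise = 2.748125; V(2,0) = max -> 5.192927
  V(2,1) = exp(-r*dt) * [p*1.390694 + (1-p)*0.000000] = 0.703763; exercise = 0.000000; V(2,1) = max -> 0.703763
  V(2,2) = exp(-r*dt) * [p*0.000000 + (1-p)*0.000000] = 0.000000; exercise = 0.000000; V(2,2) = max -> 0.000000
  V(1,0) = exp(-r*dt) * [p*5.192927 + (1-p)*0.703763] = 2.971827; exercise = 0.000000; V(1,0) = max -> 2.971827
  V(1,1) = exp(-r*dt) * [p*0.703763 + (1-p)*0.000000] = 0.356141; exercise = 0.000000; V(1,1) = max -> 0.356141
  V(0,0) = exp(-r*dt) * [p*2.971827 + (1-p)*0.356141] = 1.677949; exercise = 0.000000; V(0,0) = max -> 1.677949
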